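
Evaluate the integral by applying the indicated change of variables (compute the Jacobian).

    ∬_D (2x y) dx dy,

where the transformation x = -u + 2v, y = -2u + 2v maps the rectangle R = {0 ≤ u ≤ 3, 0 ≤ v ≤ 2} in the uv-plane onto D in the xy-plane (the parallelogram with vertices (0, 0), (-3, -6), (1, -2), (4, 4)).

Compute the Jacobian determinant of (x, y) with respect to (u, v):

    ∂(x,y)/∂(u,v) = | -1  2 | = (-1)(2) - (2)(-2) = 2.
                   | -2  2 |

Its absolute value is |J| = 2 (the area scaling factor).

Substituting x = -u + 2v, y = -2u + 2v into the integrand,

    2x y → 4u^2 - 12u v + 8v^2,

so the integral becomes

    ∬_R (4u^2 - 12u v + 8v^2) · |J| du dv = ∫_0^3 ∫_0^2 (8u^2 - 24u v + 16v^2) dv du.

Inner (v): 16u^2 - 48u + 128/3.
Outer (u): 56.

Therefore ∬_D (2x y) dx dy = 56.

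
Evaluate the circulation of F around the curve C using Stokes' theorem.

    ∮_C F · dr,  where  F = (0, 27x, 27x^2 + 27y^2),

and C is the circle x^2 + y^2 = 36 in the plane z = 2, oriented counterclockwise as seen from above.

Let S be the flat disk x^2 + y^2 ≤ 36 in the plane z = 2, with upward unit normal n̂ = ẑ. By Stokes' theorem,

    ∮_C F · dr = ∬_S (∇ × F) · n̂ dS = ∬_D (curl F)_z dA,

where D is the disk x^2 + y^2 ≤ 36.

Compute the curl of F = (0, 27x, 27x^2 + 27y^2):
    (∇ × F)_x = ∂F_z/∂y - ∂F_y/∂z = 54y,
    (∇ × F)_y = ∂F_x/∂z - ∂F_z/∂x = -54x,
    (∇ × F)_z = ∂F_y/∂x - ∂F_x/∂y = 27.

On z = 2, (curl F)_z = 27.

Convert to polar (x = r cos θ, y = r sin θ, dA = r dr dθ); the integrand becomes 27, so

    ∬_D (curl F)_z dA = ∫_0^{2π} ∫_0^{6} (27) · r dr dθ.

Inner (r from 0 to 6): 486.
Outer (θ from 0 to 2π): 972π.

Therefore ∮_C F · dr = 972π.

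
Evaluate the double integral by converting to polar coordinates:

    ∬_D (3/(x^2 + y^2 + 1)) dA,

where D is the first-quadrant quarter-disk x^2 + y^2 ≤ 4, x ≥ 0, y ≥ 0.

The region D is 0 ≤ r ≤ 2, 0 ≤ θ ≤ π/2 in polar coordinates, where x = r cos(θ), y = r sin(θ), and dA = r dr dθ.

Under the substitution, the integrand becomes 3/(r^2 + 1), so

    ∬_D (3/(x^2 + y^2 + 1)) dA = ∫_{0}^{π/2} ∫_{0}^{2} (3/(r^2 + 1)) · r dr dθ.

Inner integral (in r): ∫_{0}^{2} (3/(r^2 + 1)) · r dr = 3log(5)/2.

Outer integral (in θ): ∫_{0}^{π/2} (3log(5)/2) dθ = 3π log(5)/4.

Therefore ∬_D (3/(x^2 + y^2 + 1)) dA = 3π log(5)/4.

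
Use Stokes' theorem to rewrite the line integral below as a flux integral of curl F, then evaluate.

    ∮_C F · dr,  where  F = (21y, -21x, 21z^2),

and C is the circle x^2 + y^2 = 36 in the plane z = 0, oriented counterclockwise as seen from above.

Let S be the flat disk x^2 + y^2 ≤ 36 in the plane z = 0, with upward unit normal n̂ = ẑ. By Stokes' theorem,

    ∮_C F · dr = ∬_S (∇ × F) · n̂ dS = ∬_D (curl F)_z dA,

where D is the disk x^2 + y^2 ≤ 36.

Compute the curl of F = (21y, -21x, 21z^2):
    (∇ × F)_x = ∂F_z/∂y - ∂F_y/∂z = 0,
    (∇ × F)_y = ∂F_x/∂z - ∂F_z/∂x = 0,
    (∇ × F)_z = ∂F_y/∂x - ∂F_x/∂y = -42.

On z = 0, (curl F)_z = -42.

Convert to polar (x = r cos θ, y = r sin θ, dA = r dr dθ); the integrand becomes -42, so

    ∬_D (curl F)_z dA = ∫_0^{2π} ∫_0^{6} (-42) · r dr dθ.

Inner (r from 0 to 6): -756.
Outer (θ from 0 to 2π): -1512π.

Therefore ∮_C F · dr = -1512π.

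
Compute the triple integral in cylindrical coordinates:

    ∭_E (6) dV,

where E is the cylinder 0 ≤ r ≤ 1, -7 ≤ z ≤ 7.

In cylindrical coordinates, x = r cos(θ), y = r sin(θ), z = z, and dV = r dr dθ dz.

The integrand becomes 6, so

    ∭_E (6) dV = ∫_{0}^{2π} ∫_{0}^{1} ∫_{-7}^{7} (6) · r dz dr dθ.

Inner (z): 84r.
Middle (r from 0 to 1): 42.
Outer (θ): 84π.

Therefore the triple integral equals 84π.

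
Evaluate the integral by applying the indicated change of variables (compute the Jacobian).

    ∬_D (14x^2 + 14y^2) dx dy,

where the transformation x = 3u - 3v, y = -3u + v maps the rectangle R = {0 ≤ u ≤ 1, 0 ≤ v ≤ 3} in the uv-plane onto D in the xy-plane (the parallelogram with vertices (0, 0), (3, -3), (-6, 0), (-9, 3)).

Compute the Jacobian determinant of (x, y) with respect to (u, v):

    ∂(x,y)/∂(u,v) = | 3  -3 | = (3)(1) - (-3)(-3) = -6.
                   | -3  1 |

Its absolute value is |J| = 6 (the area scaling factor).

Substituting x = 3u - 3v, y = -3u + v into the integrand,

    14x^2 + 14y^2 → 252u^2 - 336u v + 140v^2,

so the integral becomes

    ∬_R (252u^2 - 336u v + 140v^2) · |J| du dv = ∫_0^1 ∫_0^3 (1512u^2 - 2016u v + 840v^2) dv du.

Inner (v): 4536u^2 - 9072u + 7560.
Outer (u): 4536.

Therefore ∬_D (14x^2 + 14y^2) dx dy = 4536.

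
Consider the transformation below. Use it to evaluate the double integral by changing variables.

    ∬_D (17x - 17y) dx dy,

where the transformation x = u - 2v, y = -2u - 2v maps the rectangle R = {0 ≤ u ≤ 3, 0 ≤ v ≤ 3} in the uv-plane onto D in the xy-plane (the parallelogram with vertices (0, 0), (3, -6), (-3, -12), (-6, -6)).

Compute the Jacobian determinant of (x, y) with respect to (u, v):

    ∂(x,y)/∂(u,v) = | 1  -2 | = (1)(-2) - (-2)(-2) = -6.
                   | -2  -2 |

Its absolute value is |J| = 6 (the area scaling factor).

Substituting x = u - 2v, y = -2u - 2v into the integrand,

    17x - 17y → 51u,

so the integral becomes

    ∬_R (51u) · |J| du dv = ∫_0^3 ∫_0^3 (306u) dv du.

Inner (v): 918u.
Outer (u): 4131.

Therefore ∬_D (17x - 17y) dx dy = 4131.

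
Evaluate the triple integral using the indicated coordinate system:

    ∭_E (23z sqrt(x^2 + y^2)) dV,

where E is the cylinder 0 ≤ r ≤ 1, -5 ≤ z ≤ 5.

In cylindrical coordinates, x = r cos(θ), y = r sin(θ), z = z, and dV = r dr dθ dz.

The integrand becomes 23r z, so

    ∭_E (23z sqrt(x^2 + y^2)) dV = ∫_{0}^{2π} ∫_{0}^{1} ∫_{-5}^{5} (23r z) · r dz dr dθ.

Inner (z): 0.
Middle (r from 0 to 1): 0.
Outer (θ): 0.

Therefore the triple integral equals 0.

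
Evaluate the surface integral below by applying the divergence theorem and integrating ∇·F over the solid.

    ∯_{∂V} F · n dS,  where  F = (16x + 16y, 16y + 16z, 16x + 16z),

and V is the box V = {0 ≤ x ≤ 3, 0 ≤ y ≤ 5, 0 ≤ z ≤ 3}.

By the divergence theorem,

    ∯_{∂V} F · n dS = ∭_V (∇ · F) dV.

Compute the divergence:
    ∇ · F = ∂F_x/∂x + ∂F_y/∂y + ∂F_z/∂z = 16 + 16 + 16 = 48.

V is a rectangular box, so dV = dx dy dz with 0 ≤ x ≤ 3, 0 ≤ y ≤ 5, 0 ≤ z ≤ 3.

Integrate (48) over V as an iterated integral:

    ∭_V (∇·F) dV = ∫_0^{3} ∫_0^{5} ∫_0^{3} (48) dz dy dx.

Inner (z from 0 to 3): 144.
Middle (y from 0 to 5): 720.
Outer (x from 0 to 3): 2160.

Therefore ∯_{∂V} F · n dS = 2160.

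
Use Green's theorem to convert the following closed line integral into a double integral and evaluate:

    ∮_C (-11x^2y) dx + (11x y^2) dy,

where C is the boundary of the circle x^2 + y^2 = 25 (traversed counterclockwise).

Green's theorem converts the closed line integral into a double integral over the enclosed region D:

    ∮_C P dx + Q dy = ∬_D (∂Q/∂x - ∂P/∂y) dA.

Here P = -11x^2y, Q = 11x y^2, so

    ∂Q/∂x = 11y^2,    ∂P/∂y = -11x^2,
    ∂Q/∂x - ∂P/∂y = 11x^2 + 11y^2.

D is the region x^2 + y^2 ≤ 25. Evaluating the double integral:

In polar coordinates (x = r cos θ, y = r sin θ, dA = r dr dθ) the integrand becomes 11r^2, so

    ∬_D (11x^2 + 11y^2) dA = ∫_0^{2π} ∫_0^{5} (11r^2) · r dr dθ.

Inner (r from 0 to 5): 6875/4.
Outer (θ from 0 to 2π): 6875π/2.

Therefore ∮_C P dx + Q dy = 6875π/2.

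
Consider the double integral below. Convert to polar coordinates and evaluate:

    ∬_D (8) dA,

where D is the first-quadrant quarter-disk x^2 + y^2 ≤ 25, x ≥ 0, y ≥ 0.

The region D is 0 ≤ r ≤ 5, 0 ≤ θ ≤ π/2 in polar coordinates, where x = r cos(θ), y = r sin(θ), and dA = r dr dθ.

Under the substitution, the integrand becomes 8, so

    ∬_D (8) dA = ∫_{0}^{π/2} ∫_{0}^{5} (8) · r dr dθ.

Inner integral (in r): ∫_{0}^{5} (8) · r dr = 100.

Outer integral (in θ): ∫_{0}^{π/2} (100) dθ = 50π.

Therefore ∬_D (8) dA = 50π.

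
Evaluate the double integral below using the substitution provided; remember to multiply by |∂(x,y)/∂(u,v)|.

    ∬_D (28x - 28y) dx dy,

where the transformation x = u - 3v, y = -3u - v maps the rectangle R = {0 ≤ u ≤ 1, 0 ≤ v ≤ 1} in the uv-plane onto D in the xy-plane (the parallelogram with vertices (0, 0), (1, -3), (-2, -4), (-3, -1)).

Compute the Jacobian determinant of (x, y) with respect to (u, v):

    ∂(x,y)/∂(u,v) = | 1  -3 | = (1)(-1) - (-3)(-3) = -10.
                   | -3  -1 |

Its absolute value is |J| = 10 (the area scaling factor).

Substituting x = u - 3v, y = -3u - v into the integrand,

    28x - 28y → 112u - 56v,

so the integral becomes

    ∬_R (112u - 56v) · |J| du dv = ∫_0^1 ∫_0^1 (1120u - 560v) dv du.

Inner (v): 1120u - 280.
Outer (u): 280.

Therefore ∬_D (28x - 28y) dx dy = 280.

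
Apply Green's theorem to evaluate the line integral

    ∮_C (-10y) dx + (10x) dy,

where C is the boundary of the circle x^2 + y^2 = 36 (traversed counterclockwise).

Green's theorem converts the closed line integral into a double integral over the enclosed region D:

    ∮_C P dx + Q dy = ∬_D (∂Q/∂x - ∂P/∂y) dA.

Here P = -10y, Q = 10x, so

    ∂Q/∂x = 10,    ∂P/∂y = -10,
    ∂Q/∂x - ∂P/∂y = 20.

D is the region x^2 + y^2 ≤ 36. Evaluating the double integral:

In polar coordinates (x = r cos θ, y = r sin θ, dA = r dr dθ) the integrand becomes 20, so

    ∬_D (20) dA = ∫_0^{2π} ∫_0^{6} (20) · r dr dθ.

Inner (r from 0 to 6): 360.
Outer (θ from 0 to 2π): 720π.

Therefore ∮_C P dx + Q dy = 720π.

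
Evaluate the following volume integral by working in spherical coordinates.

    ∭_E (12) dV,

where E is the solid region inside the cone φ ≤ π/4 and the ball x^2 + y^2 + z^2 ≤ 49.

In spherical coordinates, x = ρ sin(φ) cos(θ), y = ρ sin(φ) sin(θ), z = ρ cos(φ), and dV = ρ^2 sin(φ) dρ dφ dθ.

The integrand becomes 12, so

    ∭_E (12) dV = ∫_{0}^{2π} ∫_{0}^{π/4} ∫_{0}^{7} (12) · ρ^2 sin(φ) dρ dφ dθ.

Inner (ρ): 1372sin(φ).
Middle (φ): 1372 - 686sqrt(2).
Outer (θ): 1372π (2 - sqrt(2)).

Therefore the triple integral equals 1372π (2 - sqrt(2)).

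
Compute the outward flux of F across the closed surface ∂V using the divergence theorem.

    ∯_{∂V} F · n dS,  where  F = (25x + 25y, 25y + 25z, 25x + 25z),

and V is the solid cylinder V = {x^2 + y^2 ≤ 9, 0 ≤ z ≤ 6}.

By the divergence theorem,

    ∯_{∂V} F · n dS = ∭_V (∇ · F) dV.

Compute the divergence:
    ∇ · F = ∂F_x/∂x + ∂F_y/∂y + ∂F_z/∂z = 25 + 25 + 25 = 75.

In cylindrical coordinates, x = r cos(θ), y = r sin(θ), z = z, dV = r dr dθ dz, with 0 ≤ r ≤ 3, 0 ≤ θ ≤ 2π, 0 ≤ z ≤ 6.

The integrand, after substitution and multiplying by the volume element, becomes (75) · r, so

    ∭_V (∇·F) dV = ∫_0^{2π} ∫_0^{3} ∫_0^{6} (75) · r dz dr dθ.

Inner (z from 0 to 6): 450r.
Middle (r from 0 to 3): 2025.
Outer (θ from 0 to 2π): 4050π.

Therefore ∯_{∂V} F · n dS = 4050π.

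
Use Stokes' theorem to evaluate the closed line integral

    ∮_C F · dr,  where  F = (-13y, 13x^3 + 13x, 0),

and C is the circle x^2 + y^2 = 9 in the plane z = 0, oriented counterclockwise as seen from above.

Let S be the flat disk x^2 + y^2 ≤ 9 in the plane z = 0, with upward unit normal n̂ = ẑ. By Stokes' theorem,

    ∮_C F · dr = ∬_S (∇ × F) · n̂ dS = ∬_D (curl F)_z dA,

where D is the disk x^2 + y^2 ≤ 9.

Compute the curl of F = (-13y, 13x^3 + 13x, 0):
    (∇ × F)_x = ∂F_z/∂y - ∂F_y/∂z = 0,
    (∇ × F)_y = ∂F_x/∂z - ∂F_z/∂x = 0,
    (∇ × F)_z = ∂F_y/∂x - ∂F_x/∂y = 39x^2 + 26.

On z = 0, (curl F)_z = 39x^2 + 26.

Convert to polar (x = r cos θ, y = r sin θ, dA = r dr dθ); the integrand becomes 39r^2cos(θ)^2 + 26, so

    ∬_D (curl F)_z dA = ∫_0^{2π} ∫_0^{3} (39r^2cos(θ)^2 + 26) · r dr dθ.

Inner (r from 0 to 3): 3159cos(θ)^2/4 + 117.
Outer (θ from 0 to 2π): 4095π/4.

Therefore ∮_C F · dr = 4095π/4.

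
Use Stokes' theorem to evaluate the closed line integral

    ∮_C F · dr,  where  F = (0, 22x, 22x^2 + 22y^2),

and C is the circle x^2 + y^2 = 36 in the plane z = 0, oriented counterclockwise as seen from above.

Let S be the flat disk x^2 + y^2 ≤ 36 in the plane z = 0, with upward unit normal n̂ = ẑ. By Stokes' theorem,

    ∮_C F · dr = ∬_S (∇ × F) · n̂ dS = ∬_D (curl F)_z dA,

where D is the disk x^2 + y^2 ≤ 36.

Compute the curl of F = (0, 22x, 22x^2 + 22y^2):
    (∇ × F)_x = ∂F_z/∂y - ∂F_y/∂z = 44y,
    (∇ × F)_y = ∂F_x/∂z - ∂F_z/∂x = -44x,
    (∇ × F)_z = ∂F_y/∂x - ∂F_x/∂y = 22.

On z = 0, (curl F)_z = 22.

Convert to polar (x = r cos θ, y = r sin θ, dA = r dr dθ); the integrand becomes 22, so

    ∬_D (curl F)_z dA = ∫_0^{2π} ∫_0^{6} (22) · r dr dθ.

Inner (r from 0 to 6): 396.
Outer (θ from 0 to 2π): 792π.

Therefore ∮_C F · dr = 792π.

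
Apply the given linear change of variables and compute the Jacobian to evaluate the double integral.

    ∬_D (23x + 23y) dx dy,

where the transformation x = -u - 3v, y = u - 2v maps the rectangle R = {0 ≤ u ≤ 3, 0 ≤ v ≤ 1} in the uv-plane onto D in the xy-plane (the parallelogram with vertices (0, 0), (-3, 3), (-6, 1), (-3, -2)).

Compute the Jacobian determinant of (x, y) with respect to (u, v):

    ∂(x,y)/∂(u,v) = | -1  -3 | = (-1)(-2) - (-3)(1) = 5.
                   | 1  -2 |

Its absolute value is |J| = 5 (the area scaling factor).

Substituting x = -u - 3v, y = u - 2v into the integrand,

    23x + 23y → -115v,

so the integral becomes

    ∬_R (-115v) · |J| du dv = ∫_0^3 ∫_0^1 (-575v) dv du.

Inner (v): -575/2.
Outer (u): -1725/2.

Therefore ∬_D (23x + 23y) dx dy = -1725/2.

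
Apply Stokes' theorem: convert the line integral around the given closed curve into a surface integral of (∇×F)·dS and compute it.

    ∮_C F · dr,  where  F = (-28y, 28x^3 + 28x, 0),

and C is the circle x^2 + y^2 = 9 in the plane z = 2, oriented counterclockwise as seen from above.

Let S be the flat disk x^2 + y^2 ≤ 9 in the plane z = 2, with upward unit normal n̂ = ẑ. By Stokes' theorem,

    ∮_C F · dr = ∬_S (∇ × F) · n̂ dS = ∬_D (curl F)_z dA,

where D is the disk x^2 + y^2 ≤ 9.

Compute the curl of F = (-28y, 28x^3 + 28x, 0):
    (∇ × F)_x = ∂F_z/∂y - ∂F_y/∂z = 0,
    (∇ × F)_y = ∂F_x/∂z - ∂F_z/∂x = 0,
    (∇ × F)_z = ∂F_y/∂x - ∂F_x/∂y = 84x^2 + 56.

On z = 2, (curl F)_z = 84x^2 + 56.

Convert to polar (x = r cos θ, y = r sin θ, dA = r dr dθ); the integrand becomes 84r^2cos(θ)^2 + 56, so

    ∬_D (curl F)_z dA = ∫_0^{2π} ∫_0^{3} (84r^2cos(θ)^2 + 56) · r dr dθ.

Inner (r from 0 to 3): 1701cos(θ)^2 + 252.
Outer (θ from 0 to 2π): 2205π.

Therefore ∮_C F · dr = 2205π.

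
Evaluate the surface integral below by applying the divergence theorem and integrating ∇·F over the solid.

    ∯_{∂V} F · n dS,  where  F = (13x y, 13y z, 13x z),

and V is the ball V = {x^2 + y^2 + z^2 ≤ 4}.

By the divergence theorem,

    ∯_{∂V} F · n dS = ∭_V (∇ · F) dV.

Compute the divergence:
    ∇ · F = ∂F_x/∂x + ∂F_y/∂y + ∂F_z/∂z = 13y + 13z + 13x = 13x + 13y + 13z.

In spherical coordinates, x = ρ sin(φ) cos(θ), y = ρ sin(φ) sin(θ), z = ρ cos(φ), dV = ρ^2 sin(φ) dρ dφ dθ, with 0 ≤ ρ ≤ 2, 0 ≤ φ ≤ π, 0 ≤ θ ≤ 2π.

The integrand, after substitution and multiplying by the volume element, becomes (13ρ (sqrt(2)sin(φ)sin(θ + π/4) + cos(φ))) · ρ^2 sin(φ), so

    ∭_V (∇·F) dV = ∫_0^{2π} ∫_0^{π} ∫_0^{2} (13ρ (sqrt(2)sin(φ)sin(θ + π/4) + cos(φ))) · ρ^2 sin(φ) dρ dφ dθ.

Inner (ρ from 0 to 2): 52(sqrt(2)sin(φ)sin(θ + π/4) + cos(φ))sin(φ).
Middle (φ from 0 to π): 26sqrt(2)π sin(θ + π/4).
Outer (θ from 0 to 2π): 0.

Therefore ∯_{∂V} F · n dS = 0.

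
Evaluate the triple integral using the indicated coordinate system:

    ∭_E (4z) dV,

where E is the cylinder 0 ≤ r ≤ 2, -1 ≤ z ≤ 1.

In cylindrical coordinates, x = r cos(θ), y = r sin(θ), z = z, and dV = r dr dθ dz.

The integrand becomes 4z, so

    ∭_E (4z) dV = ∫_{0}^{2π} ∫_{0}^{2} ∫_{-1}^{1} (4z) · r dz dr dθ.

Inner (z): 0.
Middle (r from 0 to 2): 0.
Outer (θ): 0.

Therefore the triple integral equals 0.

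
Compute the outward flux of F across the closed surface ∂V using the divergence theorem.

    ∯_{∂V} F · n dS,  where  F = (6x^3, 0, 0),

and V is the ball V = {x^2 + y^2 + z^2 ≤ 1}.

By the divergence theorem,

    ∯_{∂V} F · n dS = ∭_V (∇ · F) dV.

Compute the divergence:
    ∇ · F = ∂F_x/∂x + ∂F_y/∂y + ∂F_z/∂z = 18x^2 + 0 + 0 = 18x^2.

In spherical coordinates, x = ρ sin(φ) cos(θ), y = ρ sin(φ) sin(θ), z = ρ cos(φ), dV = ρ^2 sin(φ) dρ dφ dθ, with 0 ≤ ρ ≤ 1, 0 ≤ φ ≤ π, 0 ≤ θ ≤ 2π.

The integrand, after substitution and multiplying by the volume element, becomes (18ρ^2sin(φ)^2cos(θ)^2) · ρ^2 sin(φ), so

    ∭_V (∇·F) dV = ∫_0^{2π} ∫_0^{π} ∫_0^{1} (18ρ^2sin(φ)^2cos(θ)^2) · ρ^2 sin(φ) dρ dφ dθ.

Inner (ρ from 0 to 1): 18sin(φ)^3cos(θ)^2/5.
Middle (φ from 0 to π): 24cos(θ)^2/5.
Outer (θ from 0 to 2π): 24π/5.

Therefore ∯_{∂V} F · n dS = 24π/5.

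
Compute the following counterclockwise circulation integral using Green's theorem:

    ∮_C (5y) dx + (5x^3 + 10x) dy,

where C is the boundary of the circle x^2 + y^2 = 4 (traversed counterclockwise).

Green's theorem converts the closed line integral into a double integral over the enclosed region D:

    ∮_C P dx + Q dy = ∬_D (∂Q/∂x - ∂P/∂y) dA.

Here P = 5y, Q = 5x^3 + 10x, so

    ∂Q/∂x = 15x^2 + 10,    ∂P/∂y = 5,
    ∂Q/∂x - ∂P/∂y = 15x^2 + 5.

D is the region x^2 + y^2 ≤ 4. Evaluating the double integral:

In polar coordinates (x = r cos θ, y = r sin θ, dA = r dr dθ) the integrand becomes 15r^2cos(θ)^2 + 5, so

    ∬_D (15x^2 + 5) dA = ∫_0^{2π} ∫_0^{2} (15r^2cos(θ)^2 + 5) · r dr dθ.

Inner (r from 0 to 2): 60cos(θ)^2 + 10.
Outer (θ from 0 to 2π): 80π.

Therefore ∮_C P dx + Q dy = 80π.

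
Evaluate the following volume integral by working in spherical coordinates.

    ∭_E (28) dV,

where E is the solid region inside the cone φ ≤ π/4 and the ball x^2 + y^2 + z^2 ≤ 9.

In spherical coordinates, x = ρ sin(φ) cos(θ), y = ρ sin(φ) sin(θ), z = ρ cos(φ), and dV = ρ^2 sin(φ) dρ dφ dθ.

The integrand becomes 28, so

    ∭_E (28) dV = ∫_{0}^{2π} ∫_{0}^{π/4} ∫_{0}^{3} (28) · ρ^2 sin(φ) dρ dφ dθ.

Inner (ρ): 252sin(φ).
Middle (φ): 252 - 126sqrt(2).
Outer (θ): 252π (2 - sqrt(2)).

Therefore the triple integral equals 252π (2 - sqrt(2)).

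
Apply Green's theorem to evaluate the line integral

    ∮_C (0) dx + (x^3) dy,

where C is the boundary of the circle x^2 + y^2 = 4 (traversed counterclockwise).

Green's theorem converts the closed line integral into a double integral over the enclosed region D:

    ∮_C P dx + Q dy = ∬_D (∂Q/∂x - ∂P/∂y) dA.

Here P = 0, Q = x^3, so

    ∂Q/∂x = 3x^2,    ∂P/∂y = 0,
    ∂Q/∂x - ∂P/∂y = 3x^2.

D is the region x^2 + y^2 ≤ 4. Evaluating the double integral:

In polar coordinates (x = r cos θ, y = r sin θ, dA = r dr dθ) the integrand becomes 3r^2cos(θ)^2, so

    ∬_D (3x^2) dA = ∫_0^{2π} ∫_0^{2} (3r^2cos(θ)^2) · r dr dθ.

Inner (r from 0 to 2): 12cos(θ)^2.
Outer (θ from 0 to 2π): 12π.

Therefore ∮_C P dx + Q dy = 12π.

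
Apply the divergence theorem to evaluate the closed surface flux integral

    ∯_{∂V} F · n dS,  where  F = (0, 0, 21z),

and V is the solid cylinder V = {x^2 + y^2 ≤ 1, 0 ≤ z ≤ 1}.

By the divergence theorem,

    ∯_{∂V} F · n dS = ∭_V (∇ · F) dV.

Compute the divergence:
    ∇ · F = ∂F_x/∂x + ∂F_y/∂y + ∂F_z/∂z = 0 + 0 + 21 = 21.

In cylindrical coordinates, x = r cos(θ), y = r sin(θ), z = z, dV = r dr dθ dz, with 0 ≤ r ≤ 1, 0 ≤ θ ≤ 2π, 0 ≤ z ≤ 1.

The integrand, after substitution and multiplying by the volume element, becomes (21) · r, so

    ∭_V (∇·F) dV = ∫_0^{2π} ∫_0^{1} ∫_0^{1} (21) · r dz dr dθ.

Inner (z from 0 to 1): 21r.
Middle (r from 0 to 1): 21/2.
Outer (θ from 0 to 2π): 21π.

Therefore ∯_{∂V} F · n dS = 21π.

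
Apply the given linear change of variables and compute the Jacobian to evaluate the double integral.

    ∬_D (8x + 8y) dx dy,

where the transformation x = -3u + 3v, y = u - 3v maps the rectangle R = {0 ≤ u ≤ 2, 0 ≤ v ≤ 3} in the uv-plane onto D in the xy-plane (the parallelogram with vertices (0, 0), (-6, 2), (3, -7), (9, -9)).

Compute the Jacobian determinant of (x, y) with respect to (u, v):

    ∂(x,y)/∂(u,v) = | -3  3 | = (-3)(-3) - (3)(1) = 6.
                   | 1  -3 |

Its absolute value is |J| = 6 (the area scaling factor).

Substituting x = -3u + 3v, y = u - 3v into the integrand,

    8x + 8y → -16u,

so the integral becomes

    ∬_R (-16u) · |J| du dv = ∫_0^2 ∫_0^3 (-96u) dv du.

Inner (v): -288u.
Outer (u): -576.

Therefore ∬_D (8x + 8y) dx dy = -576.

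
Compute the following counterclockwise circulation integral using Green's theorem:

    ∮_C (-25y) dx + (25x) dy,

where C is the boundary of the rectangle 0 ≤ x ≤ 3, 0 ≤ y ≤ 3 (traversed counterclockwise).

Green's theorem converts the closed line integral into a double integral over the enclosed region D:

    ∮_C P dx + Q dy = ∬_D (∂Q/∂x - ∂P/∂y) dA.

Here P = -25y, Q = 25x, so

    ∂Q/∂x = 25,    ∂P/∂y = -25,
    ∂Q/∂x - ∂P/∂y = 50.

D is the region 0 ≤ x ≤ 3, 0 ≤ y ≤ 3. Evaluating the double integral:

    ∬_D (50) dA = ∫_0^{3} ∫_0^{3} (50) dy dx.

Inner (y from 0 to 3): 150.
Outer (x from 0 to 3): 450.

Therefore ∮_C P dx + Q dy = 450.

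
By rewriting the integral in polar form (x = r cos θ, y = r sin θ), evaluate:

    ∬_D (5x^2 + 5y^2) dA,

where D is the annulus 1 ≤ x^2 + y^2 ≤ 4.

The region D is 1 ≤ r ≤ 2, 0 ≤ θ ≤ 2π in polar coordinates, where x = r cos(θ), y = r sin(θ), and dA = r dr dθ.

Under the substitution, the integrand becomes 5r^2, so

    ∬_D (5x^2 + 5y^2) dA = ∫_{0}^{2π} ∫_{1}^{2} (5r^2) · r dr dθ.

Inner integral (in r): ∫_{1}^{2} (5r^2) · r dr = 75/4.

Outer integral (in θ): ∫_{0}^{2π} (75/4) dθ = 75π/2.

Therefore ∬_D (5x^2 + 5y^2) dA = 75π/2.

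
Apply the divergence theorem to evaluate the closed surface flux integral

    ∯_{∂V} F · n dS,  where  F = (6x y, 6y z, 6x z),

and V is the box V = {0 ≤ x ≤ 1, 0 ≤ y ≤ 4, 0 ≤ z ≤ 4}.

By the divergence theorem,

    ∯_{∂V} F · n dS = ∭_V (∇ · F) dV.

Compute the divergence:
    ∇ · F = ∂F_x/∂x + ∂F_y/∂y + ∂F_z/∂z = 6y + 6z + 6x = 6x + 6y + 6z.

V is a rectangular box, so dV = dx dy dz with 0 ≤ x ≤ 1, 0 ≤ y ≤ 4, 0 ≤ z ≤ 4.

Integrate (6x + 6y + 6z) over V as an iterated integral:

    ∭_V (∇·F) dV = ∫_0^{1} ∫_0^{4} ∫_0^{4} (6x + 6y + 6z) dz dy dx.

Inner (z from 0 to 4): 24x + 24y + 48.
Middle (y from 0 to 4): 96x + 384.
Outer (x from 0 to 1): 432.

Therefore ∯_{∂V} F · n dS = 432.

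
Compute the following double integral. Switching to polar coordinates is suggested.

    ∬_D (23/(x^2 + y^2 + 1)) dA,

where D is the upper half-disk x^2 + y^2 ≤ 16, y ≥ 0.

The region D is 0 ≤ r ≤ 4, 0 ≤ θ ≤ π in polar coordinates, where x = r cos(θ), y = r sin(θ), and dA = r dr dθ.

Under the substitution, the integrand becomes 23/(r^2 + 1), so

    ∬_D (23/(x^2 + y^2 + 1)) dA = ∫_{0}^{π} ∫_{0}^{4} (23/(r^2 + 1)) · r dr dθ.

Inner integral (in r): ∫_{0}^{4} (23/(r^2 + 1)) · r dr = 23log(17)/2.

Outer integral (in θ): ∫_{0}^{π} (23log(17)/2) dθ = 23π log(17)/2.

Therefore ∬_D (23/(x^2 + y^2 + 1)) dA = 23π log(17)/2.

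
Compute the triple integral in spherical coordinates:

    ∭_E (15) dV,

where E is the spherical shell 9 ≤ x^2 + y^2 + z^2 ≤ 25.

In spherical coordinates, x = ρ sin(φ) cos(θ), y = ρ sin(φ) sin(θ), z = ρ cos(φ), and dV = ρ^2 sin(φ) dρ dφ dθ.

The integrand becomes 15, so

    ∭_E (15) dV = ∫_{0}^{2π} ∫_{0}^{π} ∫_{3}^{5} (15) · ρ^2 sin(φ) dρ dφ dθ.

Inner (ρ): 490sin(φ).
Middle (φ): 980.
Outer (θ): 1960π.

Therefore the triple integral equals 1960π.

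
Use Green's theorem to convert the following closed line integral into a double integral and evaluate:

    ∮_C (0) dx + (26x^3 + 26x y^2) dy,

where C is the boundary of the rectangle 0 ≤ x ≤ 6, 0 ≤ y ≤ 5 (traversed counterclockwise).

Green's theorem converts the closed line integral into a double integral over the enclosed region D:

    ∮_C P dx + Q dy = ∬_D (∂Q/∂x - ∂P/∂y) dA.

Here P = 0, Q = 26x^3 + 26x y^2, so

    ∂Q/∂x = 78x^2 + 26y^2,    ∂P/∂y = 0,
    ∂Q/∂x - ∂P/∂y = 78x^2 + 26y^2.

D is the region 0 ≤ x ≤ 6, 0 ≤ y ≤ 5. Evaluating the double integral:

    ∬_D (78x^2 + 26y^2) dA = ∫_0^{6} ∫_0^{5} (78x^2 + 26y^2) dy dx.

Inner (y from 0 to 5): 390x^2 + 3250/3.
Outer (x from 0 to 6): 34580.

Therefore ∮_C P dx + Q dy = 34580.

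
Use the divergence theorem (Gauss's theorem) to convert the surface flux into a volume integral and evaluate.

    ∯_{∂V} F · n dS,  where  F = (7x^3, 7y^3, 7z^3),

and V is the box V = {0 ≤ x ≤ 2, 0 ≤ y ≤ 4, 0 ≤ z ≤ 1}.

By the divergence theorem,

    ∯_{∂V} F · n dS = ∭_V (∇ · F) dV.

Compute the divergence:
    ∇ · F = ∂F_x/∂x + ∂F_y/∂y + ∂F_z/∂z = 21x^2 + 21y^2 + 21z^2.

V is a rectangular box, so dV = dx dy dz with 0 ≤ x ≤ 2, 0 ≤ y ≤ 4, 0 ≤ z ≤ 1.

Integrate (21x^2 + 21y^2 + 21z^2) over V as an iterated integral:

    ∭_V (∇·F) dV = ∫_0^{2} ∫_0^{4} ∫_0^{1} (21x^2 + 21y^2 + 21z^2) dz dy dx.

Inner (z from 0 to 1): 21x^2 + 21y^2 + 7.
Middle (y from 0 to 4): 84x^2 + 476.
Outer (x from 0 to 2): 1176.

Therefore ∯_{∂V} F · n dS = 1176.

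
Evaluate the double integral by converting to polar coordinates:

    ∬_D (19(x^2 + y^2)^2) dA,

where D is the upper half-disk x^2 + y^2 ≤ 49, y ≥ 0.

The region D is 0 ≤ r ≤ 7, 0 ≤ θ ≤ π in polar coordinates, where x = r cos(θ), y = r sin(θ), and dA = r dr dθ.

Under the substitution, the integrand becomes 19r^4, so

    ∬_D (19(x^2 + y^2)^2) dA = ∫_{0}^{π} ∫_{0}^{7} (19r^4) · r dr dθ.

Inner integral (in r): ∫_{0}^{7} (19r^4) · r dr = 2235331/6.

Outer integral (in θ): ∫_{0}^{π} (2235331/6) dθ = 2235331π/6.

Therefore ∬_D (19(x^2 + y^2)^2) dA = 2235331π/6.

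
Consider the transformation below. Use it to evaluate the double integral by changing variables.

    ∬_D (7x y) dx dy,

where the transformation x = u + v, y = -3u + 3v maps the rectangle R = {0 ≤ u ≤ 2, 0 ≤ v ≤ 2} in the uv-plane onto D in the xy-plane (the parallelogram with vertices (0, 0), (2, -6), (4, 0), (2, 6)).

Compute the Jacobian determinant of (x, y) with respect to (u, v):

    ∂(x,y)/∂(u,v) = | 1  1 | = (1)(3) - (1)(-3) = 6.
                   | -3  3 |

Its absolute value is |J| = 6 (the area scaling factor).

Substituting x = u + v, y = -3u + 3v into the integrand,

    7x y → -21u^2 + 21v^2,

so the integral becomes

    ∬_R (-21u^2 + 21v^2) · |J| du dv = ∫_0^2 ∫_0^2 (-126u^2 + 126v^2) dv du.

Inner (v): 336 - 252u^2.
Outer (u): 0.

Therefore ∬_D (7x y) dx dy = 0.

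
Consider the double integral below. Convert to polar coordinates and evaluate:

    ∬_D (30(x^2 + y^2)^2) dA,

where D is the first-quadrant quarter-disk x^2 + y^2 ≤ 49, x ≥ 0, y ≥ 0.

The region D is 0 ≤ r ≤ 7, 0 ≤ θ ≤ π/2 in polar coordinates, where x = r cos(θ), y = r sin(θ), and dA = r dr dθ.

Under the substitution, the integrand becomes 30r^4, so

    ∬_D (30(x^2 + y^2)^2) dA = ∫_{0}^{π/2} ∫_{0}^{7} (30r^4) · r dr dθ.

Inner integral (in r): ∫_{0}^{7} (30r^4) · r dr = 588245.

Outer integral (in θ): ∫_{0}^{π/2} (588245) dθ = 588245π/2.

Therefore ∬_D (30(x^2 + y^2)^2) dA = 588245π/2.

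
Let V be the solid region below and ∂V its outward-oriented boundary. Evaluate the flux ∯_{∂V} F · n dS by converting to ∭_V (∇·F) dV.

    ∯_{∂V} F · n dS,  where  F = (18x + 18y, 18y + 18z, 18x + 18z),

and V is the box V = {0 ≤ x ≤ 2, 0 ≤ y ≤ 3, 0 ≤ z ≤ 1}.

By the divergence theorem,

    ∯_{∂V} F · n dS = ∭_V (∇ · F) dV.

Compute the divergence:
    ∇ · F = ∂F_x/∂x + ∂F_y/∂y + ∂F_z/∂z = 18 + 18 + 18 = 54.

V is a rectangular box, so dV = dx dy dz with 0 ≤ x ≤ 2, 0 ≤ y ≤ 3, 0 ≤ z ≤ 1.

Integrate (54) over V as an iterated integral:

    ∭_V (∇·F) dV = ∫_0^{2} ∫_0^{3} ∫_0^{1} (54) dz dy dx.

Inner (z from 0 to 1): 54.
Middle (y from 0 to 3): 162.
Outer (x from 0 to 2): 324.

Therefore ∯_{∂V} F · n dS = 324.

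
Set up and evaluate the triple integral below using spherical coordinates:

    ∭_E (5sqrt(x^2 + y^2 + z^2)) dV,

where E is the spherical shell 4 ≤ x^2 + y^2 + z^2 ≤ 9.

In spherical coordinates, x = ρ sin(φ) cos(θ), y = ρ sin(φ) sin(θ), z = ρ cos(φ), and dV = ρ^2 sin(φ) dρ dφ dθ.

The integrand becomes 5ρ, so

    ∭_E (5sqrt(x^2 + y^2 + z^2)) dV = ∫_{0}^{2π} ∫_{0}^{π} ∫_{2}^{3} (5ρ) · ρ^2 sin(φ) dρ dφ dθ.

Inner (ρ): 325sin(φ)/4.
Middle (φ): 325/2.
Outer (θ): 325π.

Therefore the triple integral equals 325π.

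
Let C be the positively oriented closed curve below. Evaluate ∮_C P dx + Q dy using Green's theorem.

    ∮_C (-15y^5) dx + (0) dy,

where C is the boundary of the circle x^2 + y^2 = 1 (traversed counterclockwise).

Green's theorem converts the closed line integral into a double integral over the enclosed region D:

    ∮_C P dx + Q dy = ∬_D (∂Q/∂x - ∂P/∂y) dA.

Here P = -15y^5, Q = 0, so

    ∂Q/∂x = 0,    ∂P/∂y = -75y^4,
    ∂Q/∂x - ∂P/∂y = 75y^4.

D is the region x^2 + y^2 ≤ 1. Evaluating the double integral:

In polar coordinates (x = r cos θ, y = r sin θ, dA = r dr dθ) the integrand becomes 75r^4sin(θ)^4, so

    ∬_D (75y^4) dA = ∫_0^{2π} ∫_0^{1} (75r^4sin(θ)^4) · r dr dθ.

Inner (r from 0 to 1): 25sin(θ)^4/2.
Outer (θ from 0 to 2π): 75π/8.

Therefore ∮_C P dx + Q dy = 75π/8.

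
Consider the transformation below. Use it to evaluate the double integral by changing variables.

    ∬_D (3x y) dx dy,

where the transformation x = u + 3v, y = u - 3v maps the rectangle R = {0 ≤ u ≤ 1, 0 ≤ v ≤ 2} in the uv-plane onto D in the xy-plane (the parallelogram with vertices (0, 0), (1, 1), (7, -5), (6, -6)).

Compute the Jacobian determinant of (x, y) with respect to (u, v):

    ∂(x,y)/∂(u,v) = | 1  3 | = (1)(-3) - (3)(1) = -6.
                   | 1  -3 |

Its absolute value is |J| = 6 (the area scaling factor).

Substituting x = u + 3v, y = u - 3v into the integrand,

    3x y → 3u^2 - 27v^2,

so the integral becomes

    ∬_R (3u^2 - 27v^2) · |J| du dv = ∫_0^1 ∫_0^2 (18u^2 - 162v^2) dv du.

Inner (v): 36u^2 - 432.
Outer (u): -420.

Therefore ∬_D (3x y) dx dy = -420.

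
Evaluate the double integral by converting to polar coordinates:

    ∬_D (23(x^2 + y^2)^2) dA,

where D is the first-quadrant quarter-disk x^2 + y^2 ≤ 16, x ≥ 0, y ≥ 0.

The region D is 0 ≤ r ≤ 4, 0 ≤ θ ≤ π/2 in polar coordinates, where x = r cos(θ), y = r sin(θ), and dA = r dr dθ.

Under the substitution, the integrand becomes 23r^4, so

    ∬_D (23(x^2 + y^2)^2) dA = ∫_{0}^{π/2} ∫_{0}^{4} (23r^4) · r dr dθ.

Inner integral (in r): ∫_{0}^{4} (23r^4) · r dr = 47104/3.

Outer integral (in θ): ∫_{0}^{π/2} (47104/3) dθ = 23552π/3.

Therefore ∬_D (23(x^2 + y^2)^2) dA = 23552π/3.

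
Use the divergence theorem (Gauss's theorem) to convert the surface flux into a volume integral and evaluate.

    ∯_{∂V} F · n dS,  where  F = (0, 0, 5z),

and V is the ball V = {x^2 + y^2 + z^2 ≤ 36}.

By the divergence theorem,

    ∯_{∂V} F · n dS = ∭_V (∇ · F) dV.

Compute the divergence:
    ∇ · F = ∂F_x/∂x + ∂F_y/∂y + ∂F_z/∂z = 0 + 0 + 5 = 5.

In spherical coordinates, x = ρ sin(φ) cos(θ), y = ρ sin(φ) sin(θ), z = ρ cos(φ), dV = ρ^2 sin(φ) dρ dφ dθ, with 0 ≤ ρ ≤ 6, 0 ≤ φ ≤ π, 0 ≤ θ ≤ 2π.

The integrand, after substitution and multiplying by the volume element, becomes (5) · ρ^2 sin(φ), so

    ∭_V (∇·F) dV = ∫_0^{2π} ∫_0^{π} ∫_0^{6} (5) · ρ^2 sin(φ) dρ dφ dθ.

Inner (ρ from 0 to 6): 360sin(φ).
Middle (φ from 0 to π): 720.
Outer (θ from 0 to 2π): 1440π.

Therefore ∯_{∂V} F · n dS = 1440π.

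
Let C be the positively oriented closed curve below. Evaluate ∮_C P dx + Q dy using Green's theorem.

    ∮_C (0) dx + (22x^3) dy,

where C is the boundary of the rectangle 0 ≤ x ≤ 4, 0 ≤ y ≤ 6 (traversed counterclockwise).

Green's theorem converts the closed line integral into a double integral over the enclosed region D:

    ∮_C P dx + Q dy = ∬_D (∂Q/∂x - ∂P/∂y) dA.

Here P = 0, Q = 22x^3, so

    ∂Q/∂x = 66x^2,    ∂P/∂y = 0,
    ∂Q/∂x - ∂P/∂y = 66x^2.

D is the region 0 ≤ x ≤ 4, 0 ≤ y ≤ 6. Evaluating the double integral:

    ∬_D (66x^2) dA = ∫_0^{4} ∫_0^{6} (66x^2) dy dx.

Inner (y from 0 to 6): 396x^2.
Outer (x from 0 to 4): 8448.

Therefore ∮_C P dx + Q dy = 8448.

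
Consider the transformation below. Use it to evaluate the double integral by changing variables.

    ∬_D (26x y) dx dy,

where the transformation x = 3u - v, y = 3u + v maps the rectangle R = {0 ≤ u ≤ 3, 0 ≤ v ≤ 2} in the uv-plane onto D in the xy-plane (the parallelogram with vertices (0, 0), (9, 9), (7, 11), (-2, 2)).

Compute the Jacobian determinant of (x, y) with respect to (u, v):

    ∂(x,y)/∂(u,v) = | 3  -1 | = (3)(1) - (-1)(3) = 6.
                   | 3  1 |

Its absolute value is |J| = 6 (the area scaling factor).

Substituting x = 3u - v, y = 3u + v into the integrand,

    26x y → 234u^2 - 26v^2,

so the integral becomes

    ∬_R (234u^2 - 26v^2) · |J| du dv = ∫_0^3 ∫_0^2 (1404u^2 - 156v^2) dv du.

Inner (v): 2808u^2 - 416.
Outer (u): 24024.

Therefore ∬_D (26x y) dx dy = 24024.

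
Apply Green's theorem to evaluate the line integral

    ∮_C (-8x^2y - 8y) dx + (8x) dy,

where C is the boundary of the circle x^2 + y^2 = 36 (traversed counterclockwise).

Green's theorem converts the closed line integral into a double integral over the enclosed region D:

    ∮_C P dx + Q dy = ∬_D (∂Q/∂x - ∂P/∂y) dA.

Here P = -8x^2y - 8y, Q = 8x, so

    ∂Q/∂x = 8,    ∂P/∂y = -8x^2 - 8,
    ∂Q/∂x - ∂P/∂y = 8x^2 + 16.

D is the region x^2 + y^2 ≤ 36. Evaluating the double integral:

In polar coordinates (x = r cos θ, y = r sin θ, dA = r dr dθ) the integrand becomes 8r^2cos(θ)^2 + 16, so

    ∬_D (8x^2 + 16) dA = ∫_0^{2π} ∫_0^{6} (8r^2cos(θ)^2 + 16) · r dr dθ.

Inner (r from 0 to 6): 2592cos(θ)^2 + 288.
Outer (θ from 0 to 2π): 3168π.

Therefore ∮_C P dx + Q dy = 3168π.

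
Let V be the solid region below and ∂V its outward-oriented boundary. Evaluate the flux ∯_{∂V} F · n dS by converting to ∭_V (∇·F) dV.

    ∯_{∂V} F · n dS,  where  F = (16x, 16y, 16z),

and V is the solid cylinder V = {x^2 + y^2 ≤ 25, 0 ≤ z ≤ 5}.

By the divergence theorem,

    ∯_{∂V} F · n dS = ∭_V (∇ · F) dV.

Compute the divergence:
    ∇ · F = ∂F_x/∂x + ∂F_y/∂y + ∂F_z/∂z = 16 + 16 + 16 = 48.

In cylindrical coordinates, x = r cos(θ), y = r sin(θ), z = z, dV = r dr dθ dz, with 0 ≤ r ≤ 5, 0 ≤ θ ≤ 2π, 0 ≤ z ≤ 5.

The integrand, after substitution and multiplying by the volume element, becomes (48) · r, so

    ∭_V (∇·F) dV = ∫_0^{2π} ∫_0^{5} ∫_0^{5} (48) · r dz dr dθ.

Inner (z from 0 to 5): 240r.
Middle (r from 0 to 5): 3000.
Outer (θ from 0 to 2π): 6000π.

Therefore ∯_{∂V} F · n dS = 6000π.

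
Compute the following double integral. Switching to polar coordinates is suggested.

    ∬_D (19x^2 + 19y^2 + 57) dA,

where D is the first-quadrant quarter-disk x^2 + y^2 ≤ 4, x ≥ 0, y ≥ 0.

The region D is 0 ≤ r ≤ 2, 0 ≤ θ ≤ π/2 in polar coordinates, where x = r cos(θ), y = r sin(θ), and dA = r dr dθ.

Under the substitution, the integrand becomes 19r^2 + 57, so

    ∬_D (19x^2 + 19y^2 + 57) dA = ∫_{0}^{π/2} ∫_{0}^{2} (19r^2 + 57) · r dr dθ.

Inner integral (in r): ∫_{0}^{2} (19r^2 + 57) · r dr = 190.

Outer integral (in θ): ∫_{0}^{π/2} (190) dθ = 95π.

Therefore ∬_D (19x^2 + 19y^2 + 57) dA = 95π.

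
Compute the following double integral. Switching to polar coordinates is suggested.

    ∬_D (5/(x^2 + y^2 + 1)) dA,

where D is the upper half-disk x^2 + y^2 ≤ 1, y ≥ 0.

The region D is 0 ≤ r ≤ 1, 0 ≤ θ ≤ π in polar coordinates, where x = r cos(θ), y = r sin(θ), and dA = r dr dθ.

Under the substitution, the integrand becomes 5/(r^2 + 1), so

    ∬_D (5/(x^2 + y^2 + 1)) dA = ∫_{0}^{π} ∫_{0}^{1} (5/(r^2 + 1)) · r dr dθ.

Inner integral (in r): ∫_{0}^{1} (5/(r^2 + 1)) · r dr = 5log(2)/2.

Outer integral (in θ): ∫_{0}^{π} (5log(2)/2) dθ = 5π log(2)/2.

Therefore ∬_D (5/(x^2 + y^2 + 1)) dA = 5π log(2)/2.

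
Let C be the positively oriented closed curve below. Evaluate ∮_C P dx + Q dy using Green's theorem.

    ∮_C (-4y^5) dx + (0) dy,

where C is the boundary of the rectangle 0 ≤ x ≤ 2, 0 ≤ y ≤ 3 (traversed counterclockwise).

Green's theorem converts the closed line integral into a double integral over the enclosed region D:

    ∮_C P dx + Q dy = ∬_D (∂Q/∂x - ∂P/∂y) dA.

Here P = -4y^5, Q = 0, so

    ∂Q/∂x = 0,    ∂P/∂y = -20y^4,
    ∂Q/∂x - ∂P/∂y = 20y^4.

D is the region 0 ≤ x ≤ 2, 0 ≤ y ≤ 3. Evaluating the double integral:

    ∬_D (20y^4) dA = ∫_0^{2} ∫_0^{3} (20y^4) dy dx.

Inner (y from 0 to 3): 972.
Outer (x from 0 to 2): 1944.

Therefore ∮_C P dx + Q dy = 1944.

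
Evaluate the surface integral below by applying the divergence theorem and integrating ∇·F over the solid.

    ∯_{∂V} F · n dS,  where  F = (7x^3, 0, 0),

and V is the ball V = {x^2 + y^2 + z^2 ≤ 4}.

By the divergence theorem,

    ∯_{∂V} F · n dS = ∭_V (∇ · F) dV.

Compute the divergence:
    ∇ · F = ∂F_x/∂x + ∂F_y/∂y + ∂F_z/∂z = 21x^2 + 0 + 0 = 21x^2.

In spherical coordinates, x = ρ sin(φ) cos(θ), y = ρ sin(φ) sin(θ), z = ρ cos(φ), dV = ρ^2 sin(φ) dρ dφ dθ, with 0 ≤ ρ ≤ 2, 0 ≤ φ ≤ π, 0 ≤ θ ≤ 2π.

The integrand, after substitution and multiplying by the volume element, becomes (21ρ^2sin(φ)^2cos(θ)^2) · ρ^2 sin(φ), so

    ∭_V (∇·F) dV = ∫_0^{2π} ∫_0^{π} ∫_0^{2} (21ρ^2sin(φ)^2cos(θ)^2) · ρ^2 sin(φ) dρ dφ dθ.

Inner (ρ from 0 to 2): 672sin(φ)^3cos(θ)^2/5.
Middle (φ from 0 to π): 896cos(θ)^2/5.
Outer (θ from 0 to 2π): 896π/5.

Therefore ∯_{∂V} F · n dS = 896π/5.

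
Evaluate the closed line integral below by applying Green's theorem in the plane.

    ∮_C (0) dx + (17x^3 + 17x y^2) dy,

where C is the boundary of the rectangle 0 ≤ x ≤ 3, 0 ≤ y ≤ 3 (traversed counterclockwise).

Green's theorem converts the closed line integral into a double integral over the enclosed region D:

    ∮_C P dx + Q dy = ∬_D (∂Q/∂x - ∂P/∂y) dA.

Here P = 0, Q = 17x^3 + 17x y^2, so

    ∂Q/∂x = 51x^2 + 17y^2,    ∂P/∂y = 0,
    ∂Q/∂x - ∂P/∂y = 51x^2 + 17y^2.

D is the region 0 ≤ x ≤ 3, 0 ≤ y ≤ 3. Evaluating the double integral:

    ∬_D (51x^2 + 17y^2) dA = ∫_0^{3} ∫_0^{3} (51x^2 + 17y^2) dy dx.

Inner (y from 0 to 3): 153x^2 + 153.
Outer (x from 0 to 3): 1836.

Therefore ∮_C P dx + Q dy = 1836.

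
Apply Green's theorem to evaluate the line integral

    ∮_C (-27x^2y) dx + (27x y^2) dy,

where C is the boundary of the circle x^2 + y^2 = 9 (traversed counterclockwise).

Green's theorem converts the closed line integral into a double integral over the enclosed region D:

    ∮_C P dx + Q dy = ∬_D (∂Q/∂x - ∂P/∂y) dA.

Here P = -27x^2y, Q = 27x y^2, so

    ∂Q/∂x = 27y^2,    ∂P/∂y = -27x^2,
    ∂Q/∂x - ∂P/∂y = 27x^2 + 27y^2.

D is the region x^2 + y^2 ≤ 9. Evaluating the double integral:

In polar coordinates (x = r cos θ, y = r sin θ, dA = r dr dθ) the integrand becomes 27r^2, so

    ∬_D (27x^2 + 27y^2) dA = ∫_0^{2π} ∫_0^{3} (27r^2) · r dr dθ.

Inner (r from 0 to 3): 2187/4.
Outer (θ from 0 to 2π): 2187π/2.

Therefore ∮_C P dx + Q dy = 2187π/2.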